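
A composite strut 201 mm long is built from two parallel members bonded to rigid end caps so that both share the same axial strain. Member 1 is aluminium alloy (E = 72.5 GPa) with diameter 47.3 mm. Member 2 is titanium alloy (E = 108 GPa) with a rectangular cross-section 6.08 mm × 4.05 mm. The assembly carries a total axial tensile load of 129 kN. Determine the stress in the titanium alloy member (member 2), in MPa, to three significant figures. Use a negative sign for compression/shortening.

107 MPa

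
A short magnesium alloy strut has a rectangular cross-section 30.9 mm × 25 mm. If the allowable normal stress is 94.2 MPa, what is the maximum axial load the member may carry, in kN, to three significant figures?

A = 772.5 mm².
P_max = σ_allow · A = 94.2 · 772.5 = 72770 N = 72.77 kN.

72.8 kN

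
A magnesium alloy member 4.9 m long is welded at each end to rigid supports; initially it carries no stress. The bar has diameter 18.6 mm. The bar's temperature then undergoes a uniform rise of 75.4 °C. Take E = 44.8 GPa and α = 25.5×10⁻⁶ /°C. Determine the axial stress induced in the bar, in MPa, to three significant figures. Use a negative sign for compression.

-86.1 MPa

Free thermal expansion αLΔT = 25.5e-6 · 4900 · 75.4 = 9.421 mm.
The walls impose strain ε = −(9.421)/4900 = -1.9227e-03; σ = Eε = 44800 · -1.9227e-03 = -86.14 MPa.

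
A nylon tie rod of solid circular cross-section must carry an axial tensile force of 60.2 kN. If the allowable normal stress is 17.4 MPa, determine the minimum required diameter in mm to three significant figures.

Required area A ≥ P/σ_allow = 60200/17.4 = 3460 mm².
For a solid circular section, d ≥ √(4A/π) = 66.37 mm.

66.4 mm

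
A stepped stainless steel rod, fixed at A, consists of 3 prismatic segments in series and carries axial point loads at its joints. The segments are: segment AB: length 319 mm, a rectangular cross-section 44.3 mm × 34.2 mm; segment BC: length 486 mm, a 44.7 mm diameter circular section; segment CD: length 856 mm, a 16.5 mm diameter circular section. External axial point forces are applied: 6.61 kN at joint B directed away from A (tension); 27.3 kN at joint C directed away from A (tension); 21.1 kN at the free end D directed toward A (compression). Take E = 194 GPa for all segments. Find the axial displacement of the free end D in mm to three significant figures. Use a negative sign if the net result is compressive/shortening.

-0.412 mm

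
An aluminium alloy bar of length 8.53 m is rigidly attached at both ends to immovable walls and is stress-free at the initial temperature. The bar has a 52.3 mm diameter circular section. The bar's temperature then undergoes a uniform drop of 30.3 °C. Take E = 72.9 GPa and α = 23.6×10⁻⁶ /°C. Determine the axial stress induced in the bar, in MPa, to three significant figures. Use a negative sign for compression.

52.1 MPa

Free thermal expansion αLΔT = 23.6e-6 · 8530 · -30.3 = -6.1 mm.
The walls impose strain ε = −(-6.1)/8530 = 7.1508e-04; σ = Eε = 72900 · 7.1508e-04 = 52.13 MPa.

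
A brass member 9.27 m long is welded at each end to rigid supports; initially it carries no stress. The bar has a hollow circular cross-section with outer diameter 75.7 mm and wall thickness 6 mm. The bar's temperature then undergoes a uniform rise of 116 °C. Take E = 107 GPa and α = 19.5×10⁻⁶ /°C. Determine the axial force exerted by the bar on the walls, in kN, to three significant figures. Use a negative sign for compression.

Free thermal expansion αLΔT = 19.5e-6 · 9270 · 116 = 20.97 mm.
The walls impose strain ε = −(20.97)/9270 = -2.2620e-03; σ = Eε = 107000 · -2.2620e-03 = -242 MPa.
Wall reaction R = σ·A = -242·1314 = -318000 N = -318 kN.

-318 kN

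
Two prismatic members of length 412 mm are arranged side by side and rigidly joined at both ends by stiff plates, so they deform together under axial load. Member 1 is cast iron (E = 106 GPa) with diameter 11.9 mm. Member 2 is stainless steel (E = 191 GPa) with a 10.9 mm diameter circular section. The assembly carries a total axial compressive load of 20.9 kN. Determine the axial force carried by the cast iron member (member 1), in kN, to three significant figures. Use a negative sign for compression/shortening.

-8.32 kN

A_1 = 111.2 mm².
A_2 = 93.31 mm².
Equal strain + equilibrium ⇒ each member carries load in proportion to AE: A₁E₁ = 11790000 N, A₂E₂ = 17820000 N, ΣAE = 29610000 N.
F₁ = P·A₁E₁/ΣAE = -20900·11790000/29610000 = -8321 N.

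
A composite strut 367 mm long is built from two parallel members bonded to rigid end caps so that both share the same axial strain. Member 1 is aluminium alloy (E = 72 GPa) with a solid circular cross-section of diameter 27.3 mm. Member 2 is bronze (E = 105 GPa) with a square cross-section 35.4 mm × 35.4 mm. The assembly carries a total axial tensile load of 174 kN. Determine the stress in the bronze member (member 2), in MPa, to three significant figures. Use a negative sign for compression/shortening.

A_1 = 585.3 mm².
A_2 = 1253 mm².
Equal strain + equilibrium ⇒ each member carries load in proportion to AE: A₁E₁ = 42150000 N, A₂E₂ = 131600000 N, ΣAE = 173700000 N.
σ₂ = P·E₂/ΣAE = 174000·105000/173700000 = 105.2 MPa.

105 MPa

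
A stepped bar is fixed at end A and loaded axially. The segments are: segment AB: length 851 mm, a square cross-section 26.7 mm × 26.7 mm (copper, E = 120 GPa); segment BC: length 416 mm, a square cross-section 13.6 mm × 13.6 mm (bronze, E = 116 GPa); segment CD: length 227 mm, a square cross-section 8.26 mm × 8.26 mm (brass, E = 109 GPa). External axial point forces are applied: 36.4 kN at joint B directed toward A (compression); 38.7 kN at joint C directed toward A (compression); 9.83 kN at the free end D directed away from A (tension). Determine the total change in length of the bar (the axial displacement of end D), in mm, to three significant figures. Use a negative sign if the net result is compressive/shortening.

-0.909 mm

Internal axial forces (sectioning from the free end, tension +): N_CD = 9.83 kN, N_BC = -28.87 kN, N_AB = -65.27 kN.
A_AB = 712.9 mm².
A_BC = 185 mm².
A_CD = 68.23 mm².
δ_AB = -65270·851/(712.9·120000) = -0.6493 mm
δ_BC = -28870·416/(185·116000) = -0.5598 mm
δ_CD = 9830·227/(68.23·109000) = 0.3 mm
δ = Σδ_i = -0.909 mm.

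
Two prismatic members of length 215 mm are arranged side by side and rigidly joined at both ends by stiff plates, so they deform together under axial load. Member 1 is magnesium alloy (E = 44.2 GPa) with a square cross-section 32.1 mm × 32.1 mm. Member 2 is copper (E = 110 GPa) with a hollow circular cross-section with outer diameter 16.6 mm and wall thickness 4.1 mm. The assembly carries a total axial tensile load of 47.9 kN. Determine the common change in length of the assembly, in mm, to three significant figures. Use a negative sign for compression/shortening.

A_1 = 1030 mm².
A_2 = 161 mm².
Equal strain + equilibrium ⇒ each member carries load in proportion to AE: A₁E₁ = 45540000 N, A₂E₂ = 17710000 N, ΣAE = 63250000 N.
δ = PL/ΣAE = 47900·215/63250000 = 0.1628 mm.

0.163 mm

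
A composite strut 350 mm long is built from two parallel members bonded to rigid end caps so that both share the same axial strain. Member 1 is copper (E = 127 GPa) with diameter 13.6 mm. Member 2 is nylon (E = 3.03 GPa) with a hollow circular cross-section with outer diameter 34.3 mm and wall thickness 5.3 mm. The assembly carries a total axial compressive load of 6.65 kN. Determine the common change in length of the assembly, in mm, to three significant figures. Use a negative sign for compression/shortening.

A_1 = 145.3 mm².
A_2 = 482.9 mm².
Equal strain + equilibrium ⇒ each member carries load in proportion to AE: A₁E₁ = 18450000 N, A₂E₂ = 1463000 N, ΣAE = 19910000 N.
δ = PL/ΣAE = -6650·350/19910000 = -0.1169 mm.

-0.117 mm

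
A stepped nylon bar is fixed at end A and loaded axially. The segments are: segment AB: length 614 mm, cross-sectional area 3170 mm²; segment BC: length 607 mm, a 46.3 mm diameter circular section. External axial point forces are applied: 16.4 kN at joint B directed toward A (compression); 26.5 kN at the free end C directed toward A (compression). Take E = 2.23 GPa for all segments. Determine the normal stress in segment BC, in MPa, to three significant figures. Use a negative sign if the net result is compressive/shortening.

-15.7 MPa

Internal axial forces (sectioning from the free end, tension +): N_BC = -26.5 kN, N_AB = -42.9 kN.
A_BC = 1684 mm².
σ_BC = N_BC/A_BC = -26500/1684 = -15.74 MPa.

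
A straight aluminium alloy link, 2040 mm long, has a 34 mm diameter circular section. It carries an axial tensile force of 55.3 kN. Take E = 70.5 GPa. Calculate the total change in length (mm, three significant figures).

A = 907.9 mm².
δ_mech = NL/(AE) = 55300·2040/(907.9·70500) = 1.762 mm.

1.76 mm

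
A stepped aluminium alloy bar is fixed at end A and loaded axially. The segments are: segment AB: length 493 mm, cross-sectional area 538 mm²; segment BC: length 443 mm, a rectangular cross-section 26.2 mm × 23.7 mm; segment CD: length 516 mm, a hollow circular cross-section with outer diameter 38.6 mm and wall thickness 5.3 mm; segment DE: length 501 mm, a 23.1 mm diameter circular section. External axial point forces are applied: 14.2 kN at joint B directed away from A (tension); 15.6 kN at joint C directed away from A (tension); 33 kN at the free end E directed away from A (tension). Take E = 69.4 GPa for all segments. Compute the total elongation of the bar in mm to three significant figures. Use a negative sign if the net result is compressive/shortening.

2.34 mm

Internal axial forces (sectioning from the free end, tension +): N_DE = 33 kN, N_CD = 33 kN, N_BC = 48.6 kN, N_AB = 62.8 kN.
A_BC = 620.9 mm².
A_CD = 554.5 mm².
A_DE = 419.1 mm².
δ_AB = 62800·493/(538·69400) = 0.8292 mm
δ_BC = 48600·443/(620.9·69400) = 0.4996 mm
δ_CD = 33000·516/(554.5·69400) = 0.4425 mm
δ_DE = 33000·501/(419.1·69400) = 0.5684 mm
δ = Σδ_i = 2.34 mm.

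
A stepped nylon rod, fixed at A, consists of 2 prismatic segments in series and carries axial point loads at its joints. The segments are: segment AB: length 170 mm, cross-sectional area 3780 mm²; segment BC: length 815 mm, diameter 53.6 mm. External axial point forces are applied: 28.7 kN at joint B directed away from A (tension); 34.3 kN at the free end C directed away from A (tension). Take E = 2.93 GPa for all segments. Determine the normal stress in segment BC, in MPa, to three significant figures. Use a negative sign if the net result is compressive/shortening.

15.2 MPa

Internal axial forces (sectioning from the free end, tension +): N_BC = 34.3 kN, N_AB = 63 kN.
A_BC = 2256 mm².
σ_BC = N_BC/A_BC = 34300/2256 = 15.2 MPa.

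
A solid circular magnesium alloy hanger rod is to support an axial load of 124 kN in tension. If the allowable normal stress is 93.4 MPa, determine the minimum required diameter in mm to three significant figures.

41.1 mm

Required area A ≥ P/σ_allow = 124000/93.4 = 1328 mm².
For a solid circular section, d ≥ √(4A/π) = 41.11 mm.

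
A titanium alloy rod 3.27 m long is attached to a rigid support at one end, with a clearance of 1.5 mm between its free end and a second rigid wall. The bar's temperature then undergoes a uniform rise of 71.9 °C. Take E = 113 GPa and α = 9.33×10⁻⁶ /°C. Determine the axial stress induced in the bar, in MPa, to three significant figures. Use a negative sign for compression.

-24.0 MPa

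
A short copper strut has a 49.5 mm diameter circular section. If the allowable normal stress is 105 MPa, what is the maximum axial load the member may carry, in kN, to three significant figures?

202 kN

A = 1924 mm².
P_max = σ_allow · A = 105 · 1924 = 202100 N = 202.1 kN.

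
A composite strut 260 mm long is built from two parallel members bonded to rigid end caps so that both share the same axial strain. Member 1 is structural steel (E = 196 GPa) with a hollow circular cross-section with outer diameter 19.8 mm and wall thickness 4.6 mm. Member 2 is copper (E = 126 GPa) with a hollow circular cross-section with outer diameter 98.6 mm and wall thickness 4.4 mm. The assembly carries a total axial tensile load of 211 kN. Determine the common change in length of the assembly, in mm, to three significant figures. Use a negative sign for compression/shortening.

0.265 mm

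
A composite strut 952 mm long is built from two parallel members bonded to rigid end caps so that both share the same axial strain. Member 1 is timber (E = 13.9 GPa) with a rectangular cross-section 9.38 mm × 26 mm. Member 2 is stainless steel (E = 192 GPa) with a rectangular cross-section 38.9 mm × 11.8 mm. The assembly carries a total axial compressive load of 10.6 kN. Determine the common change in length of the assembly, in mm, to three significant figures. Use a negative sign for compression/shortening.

-0.110 mm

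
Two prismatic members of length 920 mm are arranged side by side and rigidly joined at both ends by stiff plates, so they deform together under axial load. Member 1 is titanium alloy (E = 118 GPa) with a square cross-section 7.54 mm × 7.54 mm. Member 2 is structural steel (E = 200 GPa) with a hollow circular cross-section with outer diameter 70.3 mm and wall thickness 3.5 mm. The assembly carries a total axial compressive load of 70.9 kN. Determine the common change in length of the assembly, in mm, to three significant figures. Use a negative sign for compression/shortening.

A_1 = 56.85 mm².
A_2 = 734.5 mm².
Equal strain + equilibrium ⇒ each member carries load in proportion to AE: A₁E₁ = 6708000 N, A₂E₂ = 146900000 N, ΣAE = 153600000 N.
δ = PL/ΣAE = -70900·920/153600000 = -0.4246 mm.

-0.425 mm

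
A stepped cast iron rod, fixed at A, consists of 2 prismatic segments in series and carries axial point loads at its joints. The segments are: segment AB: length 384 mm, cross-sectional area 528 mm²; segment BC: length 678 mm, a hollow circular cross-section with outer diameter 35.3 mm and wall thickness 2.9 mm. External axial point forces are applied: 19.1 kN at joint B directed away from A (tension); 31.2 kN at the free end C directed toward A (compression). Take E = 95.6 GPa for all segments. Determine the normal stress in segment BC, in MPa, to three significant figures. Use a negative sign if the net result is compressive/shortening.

-106 MPa

Internal axial forces (sectioning from the free end, tension +): N_BC = -31.2 kN, N_AB = -12.1 kN.
A_BC = 295.2 mm².
σ_BC = N_BC/A_BC = -31200/295.2 = -105.7 MPa.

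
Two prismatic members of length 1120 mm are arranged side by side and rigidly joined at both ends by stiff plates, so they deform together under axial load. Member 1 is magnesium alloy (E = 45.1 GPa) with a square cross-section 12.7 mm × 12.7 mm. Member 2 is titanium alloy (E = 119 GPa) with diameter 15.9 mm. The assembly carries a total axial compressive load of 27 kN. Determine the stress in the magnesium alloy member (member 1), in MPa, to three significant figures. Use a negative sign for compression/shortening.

-39.4 MPa

A_1 = 161.3 mm².
A_2 = 198.6 mm².
Equal strain + equilibrium ⇒ each member carries load in proportion to AE: A₁E₁ = 7274000 N, A₂E₂ = 23630000 N, ΣAE = 30900000 N.
σ₁ = P·E₁/ΣAE = -27000·45100/30900000 = -39.4 MPa.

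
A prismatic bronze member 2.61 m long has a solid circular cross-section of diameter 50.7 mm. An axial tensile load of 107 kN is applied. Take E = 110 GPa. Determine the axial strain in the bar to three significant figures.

A = 2019 mm².
σ = N/A = 53 MPa; ε = σ/E = 53/110000 = 4.818e-04.

4.82e-04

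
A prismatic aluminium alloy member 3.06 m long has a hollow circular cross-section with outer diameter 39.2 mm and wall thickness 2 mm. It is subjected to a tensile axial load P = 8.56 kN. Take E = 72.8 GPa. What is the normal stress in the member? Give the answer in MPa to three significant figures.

36.6 MPa

A = 233.7 mm².
σ = N/A = 8560/233.7 = 36.62 MPa.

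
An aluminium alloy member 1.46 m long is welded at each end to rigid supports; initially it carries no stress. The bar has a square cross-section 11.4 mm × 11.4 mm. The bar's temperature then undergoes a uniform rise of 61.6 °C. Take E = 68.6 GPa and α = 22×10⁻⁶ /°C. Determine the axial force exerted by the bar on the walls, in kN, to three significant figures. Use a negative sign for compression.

Free thermal expansion αLΔT = 22e-6 · 1460 · 61.6 = 1.979 mm.
The walls impose strain ε = −(1.979)/1460 = -1.3552e-03; σ = Eε = 68600 · -1.3552e-03 = -92.97 MPa.
Wall reaction R = σ·A = -92.97·130 = -12080 N = -12.08 kN.

-12.1 kN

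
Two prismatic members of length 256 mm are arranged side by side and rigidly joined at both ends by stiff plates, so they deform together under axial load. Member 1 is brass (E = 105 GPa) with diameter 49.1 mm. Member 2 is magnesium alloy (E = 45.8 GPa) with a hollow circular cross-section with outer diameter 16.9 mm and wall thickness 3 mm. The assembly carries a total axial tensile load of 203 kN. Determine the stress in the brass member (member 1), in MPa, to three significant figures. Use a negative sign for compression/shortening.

A_1 = 1893 mm².
A_2 = 131 mm².
Equal strain + equilibrium ⇒ each member carries load in proportion to AE: A₁E₁ = 198800000 N, A₂E₂ = 6000000 N, ΣAE = 204800000 N.
σ₁ = P·E₁/ΣAE = 203000·105000/204800000 = 104.1 MPa.

104 MPa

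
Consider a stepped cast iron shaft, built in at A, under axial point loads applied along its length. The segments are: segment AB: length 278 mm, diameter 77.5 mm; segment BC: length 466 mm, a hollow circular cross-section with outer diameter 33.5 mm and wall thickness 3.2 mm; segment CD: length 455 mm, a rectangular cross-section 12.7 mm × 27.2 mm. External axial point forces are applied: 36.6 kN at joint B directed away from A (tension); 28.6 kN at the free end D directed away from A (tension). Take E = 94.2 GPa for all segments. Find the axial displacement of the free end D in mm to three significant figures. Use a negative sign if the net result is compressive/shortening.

0.905 mm

Internal axial forces (sectioning from the free end, tension +): N_CD = 28.6 kN, N_BC = 28.6 kN, N_AB = 65.2 kN.
A_AB = 4717 mm².
A_BC = 304.6 mm².
A_CD = 345.4 mm².
δ_AB = 65200·278/(4717·94200) = 0.04079 mm
δ_BC = 28600·466/(304.6·94200) = 0.4645 mm
δ_CD = 28600·455/(345.4·94200) = 0.3999 mm
δ = Σδ_i = 0.9052 mm.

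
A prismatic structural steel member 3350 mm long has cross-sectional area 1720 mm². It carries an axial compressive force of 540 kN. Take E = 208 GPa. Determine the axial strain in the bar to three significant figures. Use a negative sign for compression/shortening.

σ = N/A = -314 MPa; ε = σ/E = -314/208000 = -1.509e-03.

-0.00151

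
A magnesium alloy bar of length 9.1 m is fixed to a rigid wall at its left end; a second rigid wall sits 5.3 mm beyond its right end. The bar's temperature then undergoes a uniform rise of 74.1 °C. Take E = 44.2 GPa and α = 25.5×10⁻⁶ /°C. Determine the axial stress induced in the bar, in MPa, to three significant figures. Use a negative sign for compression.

-57.8 MPa

Free thermal expansion αLΔT = 25.5e-6 · 9100 · 74.1 = 17.19 mm.
The walls engage after the gap closes; constrained expansion = 17.19 − 5.3 = 11.89 mm.
The walls impose strain ε = −(11.89)/9100 = -1.3071e-03; σ = Eε = 44200 · -1.3071e-03 = -57.78 MPa.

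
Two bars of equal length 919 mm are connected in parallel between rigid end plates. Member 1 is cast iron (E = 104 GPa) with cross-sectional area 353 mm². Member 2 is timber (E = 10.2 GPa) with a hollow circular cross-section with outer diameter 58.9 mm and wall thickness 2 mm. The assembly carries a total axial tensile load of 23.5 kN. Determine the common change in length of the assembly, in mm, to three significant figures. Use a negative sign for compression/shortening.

0.535 mm

A_2 = 357.5 mm².
Equal strain + equilibrium ⇒ each member carries load in proportion to AE: A₁E₁ = 36710000 N, A₂E₂ = 3647000 N, ΣAE = 40360000 N.
δ = PL/ΣAE = 23500·919/40360000 = 0.5351 mm.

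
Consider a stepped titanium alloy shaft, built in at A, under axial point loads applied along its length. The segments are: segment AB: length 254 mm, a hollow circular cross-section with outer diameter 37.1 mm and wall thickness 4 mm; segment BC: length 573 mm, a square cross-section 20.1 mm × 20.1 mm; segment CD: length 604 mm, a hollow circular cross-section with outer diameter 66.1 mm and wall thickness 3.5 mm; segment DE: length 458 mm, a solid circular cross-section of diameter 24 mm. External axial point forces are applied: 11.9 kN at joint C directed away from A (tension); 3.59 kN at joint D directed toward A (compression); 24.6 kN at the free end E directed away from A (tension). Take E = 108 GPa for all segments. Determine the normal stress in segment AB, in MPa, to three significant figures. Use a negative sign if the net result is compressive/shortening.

79.1 MPa

Internal axial forces (sectioning from the free end, tension +): N_DE = 24.6 kN, N_CD = 21.01 kN, N_BC = 32.91 kN, N_AB = 32.91 kN.
A_AB = 415.9 mm².
σ_AB = N_AB/A_AB = 32910/415.9 = 79.12 MPa.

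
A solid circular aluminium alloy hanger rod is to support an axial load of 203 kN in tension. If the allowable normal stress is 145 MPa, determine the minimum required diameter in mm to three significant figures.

42.2 mm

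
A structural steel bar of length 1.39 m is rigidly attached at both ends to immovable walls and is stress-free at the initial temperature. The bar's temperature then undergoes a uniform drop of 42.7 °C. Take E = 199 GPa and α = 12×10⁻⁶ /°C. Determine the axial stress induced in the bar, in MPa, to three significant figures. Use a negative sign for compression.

102 MPa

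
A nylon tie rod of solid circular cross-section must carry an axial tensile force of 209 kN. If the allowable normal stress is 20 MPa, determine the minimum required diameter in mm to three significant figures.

115 mm

Required area A ≥ P/σ_allow = 209000/20 = 10450 mm².
For a solid circular section, d ≥ √(4A/π) = 115.3 mm.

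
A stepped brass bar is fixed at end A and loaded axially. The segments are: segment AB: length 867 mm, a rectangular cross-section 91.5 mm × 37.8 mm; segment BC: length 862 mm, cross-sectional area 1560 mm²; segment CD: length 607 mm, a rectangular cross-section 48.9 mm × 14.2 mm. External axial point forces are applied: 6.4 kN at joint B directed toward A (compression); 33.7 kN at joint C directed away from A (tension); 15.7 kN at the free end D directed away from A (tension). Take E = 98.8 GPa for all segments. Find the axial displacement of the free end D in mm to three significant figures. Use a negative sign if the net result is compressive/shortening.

0.524 mm

Internal axial forces (sectioning from the free end, tension +): N_CD = 15.7 kN, N_BC = 49.4 kN, N_AB = 43 kN.
A_AB = 3459 mm².
A_CD = 694.4 mm².
δ_AB = 43000·867/(3459·98800) = 0.1091 mm
δ_BC = 49400·862/(1560·98800) = 0.2763 mm
δ_CD = 15700·607/(694.4·98800) = 0.1389 mm
δ = Σδ_i = 0.5243 mm.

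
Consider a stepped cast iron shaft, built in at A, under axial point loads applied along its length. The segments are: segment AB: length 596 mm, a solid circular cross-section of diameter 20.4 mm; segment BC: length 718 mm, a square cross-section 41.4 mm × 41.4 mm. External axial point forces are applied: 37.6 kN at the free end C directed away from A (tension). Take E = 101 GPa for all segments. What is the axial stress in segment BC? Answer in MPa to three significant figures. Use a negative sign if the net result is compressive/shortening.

21.9 MPa

Internal axial forces (sectioning from the free end, tension +): N_BC = 37.6 kN, N_AB = 37.6 kN.
A_BC = 1714 mm².
σ_BC = N_BC/A_BC = 37600/1714 = 21.94 MPa.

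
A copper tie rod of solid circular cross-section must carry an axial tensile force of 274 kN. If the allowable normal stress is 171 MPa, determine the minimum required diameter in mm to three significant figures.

Required area A ≥ P/σ_allow = 274000/171 = 1602 mm².
For a solid circular section, d ≥ √(4A/π) = 45.17 mm.

45.2 mm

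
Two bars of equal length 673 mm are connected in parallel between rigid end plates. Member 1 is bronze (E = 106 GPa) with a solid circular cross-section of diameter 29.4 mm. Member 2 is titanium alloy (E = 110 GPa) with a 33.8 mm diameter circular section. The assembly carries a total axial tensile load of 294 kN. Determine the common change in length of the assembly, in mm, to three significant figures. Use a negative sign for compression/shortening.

A_1 = 678.9 mm².
A_2 = 897.3 mm².
Equal strain + equilibrium ⇒ each member carries load in proportion to AE: A₁E₁ = 71960000 N, A₂E₂ = 98700000 N, ΣAE = 170700000 N.
δ = PL/ΣAE = 294000·673/170700000 = 1.159 mm.

1.16 mm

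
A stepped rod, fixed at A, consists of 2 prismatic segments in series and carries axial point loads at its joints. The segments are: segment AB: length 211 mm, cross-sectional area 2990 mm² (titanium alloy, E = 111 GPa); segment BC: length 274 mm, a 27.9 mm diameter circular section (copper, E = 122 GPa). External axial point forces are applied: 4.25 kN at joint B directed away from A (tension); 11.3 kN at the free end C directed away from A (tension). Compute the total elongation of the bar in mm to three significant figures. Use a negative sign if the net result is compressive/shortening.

Internal axial forces (sectioning from the free end, tension +): N_BC = 11.3 kN, N_AB = 15.55 kN.
A_BC = 611.4 mm².
δ_AB = 15550·211/(2990·111000) = 0.009886 mm
δ_BC = 11300·274/(611.4·122000) = 0.04151 mm
δ = Σδ_i = 0.0514 mm.

0.0514 mm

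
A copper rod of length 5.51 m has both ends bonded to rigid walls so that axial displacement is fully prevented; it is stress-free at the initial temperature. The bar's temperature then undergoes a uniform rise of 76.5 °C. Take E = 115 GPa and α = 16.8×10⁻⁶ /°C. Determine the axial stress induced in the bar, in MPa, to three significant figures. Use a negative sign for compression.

-148 MPa

Free thermal expansion αLΔT = 16.8e-6 · 5510 · 76.5 = 7.081 mm.
The walls impose strain ε = −(7.081)/5510 = -1.2852e-03; σ = Eε = 115000 · -1.2852e-03 = -147.8 MPa.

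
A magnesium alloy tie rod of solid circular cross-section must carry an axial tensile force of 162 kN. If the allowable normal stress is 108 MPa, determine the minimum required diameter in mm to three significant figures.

Required area A ≥ P/σ_allow = 162000/108 = 1500 mm².
For a solid circular section, d ≥ √(4A/π) = 43.7 mm.

43.7 mm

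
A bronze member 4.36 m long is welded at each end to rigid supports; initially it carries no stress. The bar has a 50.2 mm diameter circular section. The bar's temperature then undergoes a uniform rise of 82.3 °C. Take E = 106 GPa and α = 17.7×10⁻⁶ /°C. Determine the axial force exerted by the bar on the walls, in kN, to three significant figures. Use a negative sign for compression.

-306 kN

Free thermal expansion αLΔT = 17.7e-6 · 4360 · 82.3 = 6.351 mm.
The walls impose strain ε = −(6.351)/4360 = -1.4567e-03; σ = Eε = 106000 · -1.4567e-03 = -154.4 MPa.
Wall reaction R = σ·A = -154.4·1979 = -305600 N = -305.6 kN.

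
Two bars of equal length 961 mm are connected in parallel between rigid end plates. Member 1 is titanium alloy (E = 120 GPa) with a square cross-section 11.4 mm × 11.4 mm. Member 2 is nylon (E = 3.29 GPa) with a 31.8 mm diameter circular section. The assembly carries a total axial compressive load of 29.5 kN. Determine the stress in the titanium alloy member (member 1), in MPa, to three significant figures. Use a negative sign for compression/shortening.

-194 MPa

A_1 = 130 mm².
A_2 = 794.2 mm².
Equal strain + equilibrium ⇒ each member carries load in proportion to AE: A₁E₁ = 15600000 N, A₂E₂ = 2613000 N, ΣAE = 18210000 N.
σ₁ = P·E₁/ΣAE = -29500·120000/18210000 = -194.4 MPa.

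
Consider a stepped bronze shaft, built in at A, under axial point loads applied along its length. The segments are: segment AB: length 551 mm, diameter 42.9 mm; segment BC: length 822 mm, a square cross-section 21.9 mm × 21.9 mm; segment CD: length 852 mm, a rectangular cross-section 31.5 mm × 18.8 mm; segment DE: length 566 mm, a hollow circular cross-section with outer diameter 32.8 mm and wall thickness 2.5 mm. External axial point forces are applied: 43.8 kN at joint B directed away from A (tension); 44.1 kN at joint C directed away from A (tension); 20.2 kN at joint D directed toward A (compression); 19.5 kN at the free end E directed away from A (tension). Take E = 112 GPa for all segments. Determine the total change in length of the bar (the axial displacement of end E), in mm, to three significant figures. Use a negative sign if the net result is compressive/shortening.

Internal axial forces (sectioning from the free end, tension +): N_DE = 19.5 kN, N_CD = -0.7 kN, N_BC = 43.4 kN, N_AB = 87.2 kN.
A_AB = 1445 mm².
A_BC = 479.6 mm².
A_CD = 592.2 mm².
A_DE = 238 mm².
δ_AB = 87200·551/(1445·112000) = 0.2968 mm
δ_BC = 43400·822/(479.6·112000) = 0.6641 mm
δ_CD = -700·852/(592.2·112000) = -0.008992 mm
δ_DE = 19500·566/(238·112000) = 0.4141 mm
δ = Σδ_i = 1.366 mm.

1.37 mm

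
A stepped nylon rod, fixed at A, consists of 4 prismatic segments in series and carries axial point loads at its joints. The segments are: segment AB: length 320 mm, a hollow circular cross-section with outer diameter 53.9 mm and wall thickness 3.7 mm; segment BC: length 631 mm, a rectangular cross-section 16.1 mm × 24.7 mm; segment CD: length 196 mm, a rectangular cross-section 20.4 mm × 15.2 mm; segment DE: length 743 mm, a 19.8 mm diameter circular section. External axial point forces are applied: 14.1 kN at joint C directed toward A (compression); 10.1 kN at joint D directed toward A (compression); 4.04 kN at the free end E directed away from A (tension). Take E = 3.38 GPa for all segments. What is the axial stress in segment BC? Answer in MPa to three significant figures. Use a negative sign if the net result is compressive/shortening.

-50.7 MPa

Internal axial forces (sectioning from the free end, tension +): N_DE = 4.04 kN, N_CD = -6.06 kN, N_BC = -20.16 kN, N_AB = -20.16 kN.
A_BC = 397.7 mm².
σ_BC = N_BC/A_BC = -20160/397.7 = -50.7 MPa.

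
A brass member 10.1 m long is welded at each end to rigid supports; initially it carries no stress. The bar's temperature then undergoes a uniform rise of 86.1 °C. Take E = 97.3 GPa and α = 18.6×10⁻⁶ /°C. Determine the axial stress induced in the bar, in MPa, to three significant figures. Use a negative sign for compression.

Free thermal expansion αLΔT = 18.6e-6 · 10100 · 86.1 = 16.17 mm.
The walls impose strain ε = −(16.17)/10100 = -1.6015e-03; σ = Eε = 97300 · -1.6015e-03 = -155.8 MPa.

-156 MPa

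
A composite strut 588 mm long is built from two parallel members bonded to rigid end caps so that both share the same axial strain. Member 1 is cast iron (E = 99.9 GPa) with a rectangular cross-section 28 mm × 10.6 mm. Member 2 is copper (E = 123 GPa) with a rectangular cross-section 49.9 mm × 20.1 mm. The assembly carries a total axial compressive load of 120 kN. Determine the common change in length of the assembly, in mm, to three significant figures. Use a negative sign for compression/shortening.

-0.461 mm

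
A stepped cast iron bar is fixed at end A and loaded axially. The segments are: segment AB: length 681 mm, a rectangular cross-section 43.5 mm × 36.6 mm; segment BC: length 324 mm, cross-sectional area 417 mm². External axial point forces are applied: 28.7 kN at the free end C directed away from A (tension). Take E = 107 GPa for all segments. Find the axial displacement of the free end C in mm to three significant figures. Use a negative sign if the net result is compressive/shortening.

0.323 mm

Internal axial forces (sectioning from the free end, tension +): N_BC = 28.7 kN, N_AB = 28.7 kN.
A_AB = 1592 mm².
δ_AB = 28700·681/(1592·107000) = 0.1147 mm
δ_BC = 28700·324/(417·107000) = 0.2084 mm
δ = Σδ_i = 0.3231 mm.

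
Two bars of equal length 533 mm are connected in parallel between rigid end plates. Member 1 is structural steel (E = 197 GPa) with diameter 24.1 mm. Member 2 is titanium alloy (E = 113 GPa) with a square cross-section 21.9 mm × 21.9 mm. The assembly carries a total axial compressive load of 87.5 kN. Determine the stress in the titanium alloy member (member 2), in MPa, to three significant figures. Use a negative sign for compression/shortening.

A_1 = 456.2 mm².
A_2 = 479.6 mm².
Equal strain + equilibrium ⇒ each member carries load in proportion to AE: A₁E₁ = 89860000 N, A₂E₂ = 54200000 N, ΣAE = 144100000 N.
σ₂ = P·E₂/ΣAE = -87500·113000/144100000 = -68.63 MPa.

-68.6 MPa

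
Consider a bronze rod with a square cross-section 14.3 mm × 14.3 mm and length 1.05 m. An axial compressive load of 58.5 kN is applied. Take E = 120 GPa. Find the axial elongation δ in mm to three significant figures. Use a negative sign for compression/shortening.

-2.50 mm

A = 204.5 mm².
δ_mech = NL/(AE) = -58500·1050/(204.5·120000) = -2.503 mm.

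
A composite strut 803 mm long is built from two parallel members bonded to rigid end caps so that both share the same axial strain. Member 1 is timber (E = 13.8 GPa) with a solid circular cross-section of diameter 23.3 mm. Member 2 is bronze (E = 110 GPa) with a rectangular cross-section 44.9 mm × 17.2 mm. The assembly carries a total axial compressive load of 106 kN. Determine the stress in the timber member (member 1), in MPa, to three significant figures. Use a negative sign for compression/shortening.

A_1 = 426.4 mm².
A_2 = 772.3 mm².
Equal strain + equilibrium ⇒ each member carries load in proportion to AE: A₁E₁ = 5884000 N, A₂E₂ = 84950000 N, ΣAE = 90830000 N.
σ₁ = P·E₁/ΣAE = -106000·13800/90830000 = -16.1 MPa.

-16.1 MPa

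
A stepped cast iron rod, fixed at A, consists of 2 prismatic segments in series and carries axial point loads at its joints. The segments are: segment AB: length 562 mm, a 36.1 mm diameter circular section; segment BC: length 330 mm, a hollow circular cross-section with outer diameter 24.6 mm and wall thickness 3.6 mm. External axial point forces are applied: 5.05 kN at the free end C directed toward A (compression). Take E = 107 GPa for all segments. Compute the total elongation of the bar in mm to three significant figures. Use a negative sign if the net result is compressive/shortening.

-0.0915 mm

Internal axial forces (sectioning from the free end, tension +): N_BC = -5.05 kN, N_AB = -5.05 kN.
A_AB = 1024 mm².
A_BC = 237.5 mm².
δ_AB = -5050·562/(1024·107000) = -0.02591 mm
δ_BC = -5050·330/(237.5·107000) = -0.06558 mm
δ = Σδ_i = -0.09149 mm.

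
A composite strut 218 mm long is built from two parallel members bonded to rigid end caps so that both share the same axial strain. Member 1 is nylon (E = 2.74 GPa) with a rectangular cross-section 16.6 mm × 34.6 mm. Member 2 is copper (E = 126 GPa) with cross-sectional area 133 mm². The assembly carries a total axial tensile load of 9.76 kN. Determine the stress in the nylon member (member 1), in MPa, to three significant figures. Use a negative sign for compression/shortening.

1.46 MPa

A_1 = 574.4 mm².
Equal strain + equilibrium ⇒ each member carries load in proportion to AE: A₁E₁ = 1574000 N, A₂E₂ = 16760000 N, ΣAE = 18330000 N.
σ₁ = P·E₁/ΣAE = 9760·2740/18330000 = 1.459 MPa.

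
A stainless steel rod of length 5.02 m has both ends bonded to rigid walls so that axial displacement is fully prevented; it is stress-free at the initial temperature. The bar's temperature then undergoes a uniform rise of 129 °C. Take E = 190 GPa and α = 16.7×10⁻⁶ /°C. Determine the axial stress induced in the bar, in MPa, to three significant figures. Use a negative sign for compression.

Free thermal expansion αLΔT = 16.7e-6 · 5020 · 129 = 10.81 mm.
The walls impose strain ε = −(10.81)/5020 = -2.1543e-03; σ = Eε = 190000 · -2.1543e-03 = -409.3 MPa.

-409 MPa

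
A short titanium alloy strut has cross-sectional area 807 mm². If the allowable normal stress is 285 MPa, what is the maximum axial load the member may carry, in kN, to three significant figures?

230 kN

P_max = σ_allow · A = 285 · 807 = 230000 N = 230 kN.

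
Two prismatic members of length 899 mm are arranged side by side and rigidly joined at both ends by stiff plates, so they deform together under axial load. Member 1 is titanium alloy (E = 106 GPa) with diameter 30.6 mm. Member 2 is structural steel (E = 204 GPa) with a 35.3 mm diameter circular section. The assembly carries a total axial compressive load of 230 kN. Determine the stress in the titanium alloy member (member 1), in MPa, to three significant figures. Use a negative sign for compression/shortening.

A_1 = 735.4 mm².
A_2 = 978.7 mm².
Equal strain + equilibrium ⇒ each member carries load in proportion to AE: A₁E₁ = 77950000 N, A₂E₂ = 199700000 N, ΣAE = 277600000 N.
σ₁ = P·E₁/ΣAE = -230000·106000/277600000 = -87.82 MPa.

-87.8 MPa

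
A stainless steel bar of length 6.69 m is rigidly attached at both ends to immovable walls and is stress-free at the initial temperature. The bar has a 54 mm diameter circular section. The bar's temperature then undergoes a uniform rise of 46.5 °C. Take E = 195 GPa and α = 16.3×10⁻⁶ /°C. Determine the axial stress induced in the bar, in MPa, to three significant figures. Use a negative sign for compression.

Free thermal expansion αLΔT = 16.3e-6 · 6690 · 46.5 = 5.071 mm.
The walls impose strain ε = −(5.071)/6690 = -7.5795e-04; σ = Eε = 195000 · -7.5795e-04 = -147.8 MPa.

-148 MPa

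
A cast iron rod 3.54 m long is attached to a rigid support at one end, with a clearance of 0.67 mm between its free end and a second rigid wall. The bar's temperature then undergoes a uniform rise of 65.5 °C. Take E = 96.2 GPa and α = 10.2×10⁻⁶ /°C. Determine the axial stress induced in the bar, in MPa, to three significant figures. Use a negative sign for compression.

Free thermal expansion αLΔT = 10.2e-6 · 3540 · 65.5 = 2.365 mm.
The walls engage after the gap closes; constrained expansion = 2.365 − 0.67 = 1.695 mm.
The walls impose strain ε = −(1.695)/3540 = -4.7883e-04; σ = Eε = 96200 · -4.7883e-04 = -46.06 MPa.

-46.1 MPa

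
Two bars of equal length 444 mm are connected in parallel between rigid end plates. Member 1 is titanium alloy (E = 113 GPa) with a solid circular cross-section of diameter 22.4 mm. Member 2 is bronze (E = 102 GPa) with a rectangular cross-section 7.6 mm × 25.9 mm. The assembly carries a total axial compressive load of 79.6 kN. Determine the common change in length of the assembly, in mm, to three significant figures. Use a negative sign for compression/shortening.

A_1 = 394.1 mm².
A_2 = 196.8 mm².
Equal strain + equilibrium ⇒ each member carries load in proportion to AE: A₁E₁ = 44530000 N, A₂E₂ = 20080000 N, ΣAE = 64610000 N.
δ = PL/ΣAE = -79600·444/64610000 = -0.547 mm.

-0.547 mm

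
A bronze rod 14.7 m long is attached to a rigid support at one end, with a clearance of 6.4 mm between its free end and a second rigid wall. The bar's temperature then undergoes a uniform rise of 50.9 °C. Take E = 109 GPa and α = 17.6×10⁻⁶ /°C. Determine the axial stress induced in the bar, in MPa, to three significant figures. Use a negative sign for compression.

Free thermal expansion αLΔT = 17.6e-6 · 14700 · 50.9 = 13.17 mm.
The walls engage after the gap closes; constrained expansion = 13.17 − 6.4 = 6.769 mm.
The walls impose strain ε = −(6.769)/14700 = -4.6047e-04; σ = Eε = 109000 · -4.6047e-04 = -50.19 MPa.

-50.2 MPa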